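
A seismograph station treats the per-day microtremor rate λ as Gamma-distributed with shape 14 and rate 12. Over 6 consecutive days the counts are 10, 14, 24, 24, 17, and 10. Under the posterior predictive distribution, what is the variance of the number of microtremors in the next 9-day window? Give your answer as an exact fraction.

339/4

Total count: 10 + 14 + 24 + 24 + 17 + 10 = 99.
Total exposure: 6 days.
Gamma(α, β) with Poisson data over total exposure Σt gives posterior Gamma(α+Σx, β+Σt) = Gamma(113, 18).
The posterior predictive for a window of length T is Negative Binomial with variance T·α'·(β'+T)/β'² = 9·113·27/324 = 339/4.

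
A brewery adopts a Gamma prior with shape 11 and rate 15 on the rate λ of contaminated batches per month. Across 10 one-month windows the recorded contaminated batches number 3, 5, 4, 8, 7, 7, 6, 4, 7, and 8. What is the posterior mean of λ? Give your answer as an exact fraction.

14/5

Total count: 3 + 5 + 4 + 8 + 7 + 7 + 6 + 4 + 7 + 8 = 59.
Total exposure: 10 months.
Conjugate update: add total count to the shape and total exposure to the rate, giving Gamma(70, 25).
Posterior mean = α'/β' = 70/25 = 14/5.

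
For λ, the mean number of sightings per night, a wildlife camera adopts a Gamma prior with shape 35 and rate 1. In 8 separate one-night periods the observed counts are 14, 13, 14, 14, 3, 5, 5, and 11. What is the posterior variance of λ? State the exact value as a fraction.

Total count: 14 + 13 + 14 + 14 + 3 + 5 + 5 + 11 = 79.
Total exposure: 8 nights.
Conjugate update: add total count to the shape and total exposure to the rate, giving Gamma(114, 9).
Posterior variance = α'/β'² = 114/81 = 38/27.

38/27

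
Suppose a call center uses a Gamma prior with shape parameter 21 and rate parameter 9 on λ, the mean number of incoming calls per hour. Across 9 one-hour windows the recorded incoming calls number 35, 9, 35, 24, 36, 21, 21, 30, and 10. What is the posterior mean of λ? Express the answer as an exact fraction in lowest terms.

121/9

Total count: 35 + 9 + 35 + 24 + 36 + 21 + 21 + 30 + 10 = 221.
Total exposure: 9 hours.
Gamma(α, β) with Poisson data over total exposure Σt gives posterior Gamma(α+Σx, β+Σt) = Gamma(242, 18).
Posterior mean = α'/β' = 242/18 = 121/9.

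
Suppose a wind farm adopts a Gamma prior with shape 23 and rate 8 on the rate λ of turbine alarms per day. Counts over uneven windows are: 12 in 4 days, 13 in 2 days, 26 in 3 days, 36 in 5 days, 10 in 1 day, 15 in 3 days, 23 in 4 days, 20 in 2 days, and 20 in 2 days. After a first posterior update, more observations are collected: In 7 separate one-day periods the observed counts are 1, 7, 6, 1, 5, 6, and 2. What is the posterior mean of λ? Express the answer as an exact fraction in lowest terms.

Total count: 12 + 13 + 26 + 36 + 10 + 15 + 23 + 20 + 20 = 175.
Total exposure: 4 + 2 + 3 + 5 + 1 + 3 + 4 + 2 + 2 = 26 days.
After the first batch: Gamma(23 + 175, 8 + 26) = Gamma(198, 34).
Total count: 1 + 7 + 6 + 1 + 5 + 6 + 2 = 28.
Total exposure: 7 days.
After the second batch: Gamma(198 + 28, 34 + 7) = Gamma(226, 41).
Posterior mean = α'/β' = 226/41.

226/41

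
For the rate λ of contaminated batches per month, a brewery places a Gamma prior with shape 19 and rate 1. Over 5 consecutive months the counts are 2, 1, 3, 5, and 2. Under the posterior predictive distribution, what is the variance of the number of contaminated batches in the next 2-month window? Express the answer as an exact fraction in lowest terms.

128/9

Total count: 2 + 1 + 3 + 5 + 2 = 13.
Total exposure: 5 months.
Gamma(α, β) with Poisson data over total exposure Σt gives posterior Gamma(α+Σx, β+Σt) = Gamma(32, 6).
The posterior predictive for a window of length T is Negative Binomial with variance T·α'·(β'+T)/β'² = 2·32·8/36 = 128/9.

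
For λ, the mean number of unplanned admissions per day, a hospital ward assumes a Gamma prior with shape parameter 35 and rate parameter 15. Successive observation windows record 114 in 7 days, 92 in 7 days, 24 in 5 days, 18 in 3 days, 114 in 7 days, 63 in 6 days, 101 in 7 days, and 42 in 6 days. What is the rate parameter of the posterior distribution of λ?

63

Total count: 114 + 92 + 24 + 18 + 114 + 63 + 101 + 42 = 568.
Total exposure: 7 + 7 + 5 + 3 + 7 + 6 + 7 + 6 = 48 days.
Gamma(α, β) with Poisson data over total exposure Σt gives posterior Gamma(α+Σx, β+Σt) = Gamma(603, 63).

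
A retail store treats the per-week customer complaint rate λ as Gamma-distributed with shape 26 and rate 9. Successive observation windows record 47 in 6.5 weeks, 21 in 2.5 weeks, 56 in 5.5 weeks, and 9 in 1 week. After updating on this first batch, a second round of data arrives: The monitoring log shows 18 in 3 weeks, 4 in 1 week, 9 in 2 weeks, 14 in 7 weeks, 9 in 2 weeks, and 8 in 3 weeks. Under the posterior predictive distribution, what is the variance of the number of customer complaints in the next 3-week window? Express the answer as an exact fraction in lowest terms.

Total count: 47 + 21 + 56 + 9 = 133.
Total exposure: 6.5 + 2.5 + 5.5 + 1 = 15.5 weeks.
After the first batch: Gamma(26 + 133, 9 + 15.5) = Gamma(159, 49/2).
Total count: 18 + 4 + 9 + 14 + 9 + 8 = 62.
Total exposure: 3 + 1 + 2 + 7 + 2 + 3 = 18 weeks.
After the second batch: Gamma(159 + 62, 49/2 + 18) = Gamma(221, 85/2).
The posterior predictive for a window of length T is Negative Binomial with variance T·α'·(β'+T)/β'² = 3·221·(91/2)/(7225/4) = 7098/425.

7098/425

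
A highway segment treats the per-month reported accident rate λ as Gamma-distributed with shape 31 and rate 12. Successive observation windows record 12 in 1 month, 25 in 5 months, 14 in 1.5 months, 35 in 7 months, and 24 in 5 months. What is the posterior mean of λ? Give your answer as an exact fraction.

94/21

Total count: 12 + 25 + 14 + 35 + 24 = 110.
Total exposure: 1 + 5 + 1.5 + 7 + 5 = 19.5 months.
The Gamma prior is conjugate for the Poisson rate, so λ | data ~ Gamma(31+110, 12+19.5) = Gamma(141, 63/2).
Posterior mean = α'/β' = 141/(63/2) = 94/21.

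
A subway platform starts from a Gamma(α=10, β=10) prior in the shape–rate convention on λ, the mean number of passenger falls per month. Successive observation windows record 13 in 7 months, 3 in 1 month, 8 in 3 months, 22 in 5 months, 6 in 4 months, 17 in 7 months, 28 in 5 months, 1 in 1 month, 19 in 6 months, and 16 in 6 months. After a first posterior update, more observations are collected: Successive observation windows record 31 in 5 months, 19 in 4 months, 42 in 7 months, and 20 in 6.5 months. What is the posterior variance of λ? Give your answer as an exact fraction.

204/4805

Total count: 13 + 3 + 8 + 22 + 6 + 17 + 28 + 1 + 19 + 16 = 133.
Total exposure: 7 + 1 + 3 + 5 + 4 + 7 + 5 + 1 + 6 + 6 = 45 months.
After the first batch: Gamma(10 + 133, 10 + 45) = Gamma(143, 55).
Total count: 31 + 19 + 42 + 20 = 112.
Total exposure: 5 + 4 + 7 + 6.5 = 22.5 months.
After the second batch: Gamma(143 + 112, 55 + 22.5) = Gamma(255, 155/2).
Posterior variance = α'/β'² = 255/(24025/4) = 204/4805.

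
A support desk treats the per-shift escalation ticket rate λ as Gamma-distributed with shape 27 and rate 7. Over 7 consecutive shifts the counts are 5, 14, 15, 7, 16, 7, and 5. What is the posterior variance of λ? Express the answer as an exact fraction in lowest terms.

24/49

Total count: 5 + 14 + 15 + 7 + 16 + 7 + 5 = 69.
Total exposure: 7 shifts.
The Gamma prior is conjugate for the Poisson rate, so λ | data ~ Gamma(27+69, 7+7) = Gamma(96, 14).
Posterior variance = α'/β'² = 96/196 = 24/49.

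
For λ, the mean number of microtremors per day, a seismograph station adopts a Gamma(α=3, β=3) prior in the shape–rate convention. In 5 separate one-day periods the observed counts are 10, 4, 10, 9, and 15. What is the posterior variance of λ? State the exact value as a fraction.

51/64

Total count: 10 + 4 + 10 + 9 + 15 = 48.
Total exposure: 5 days.
The Gamma prior is conjugate for the Poisson rate, so λ | data ~ Gamma(3+48, 3+5) = Gamma(51, 8).
Posterior variance = α'/β'² = 51/64.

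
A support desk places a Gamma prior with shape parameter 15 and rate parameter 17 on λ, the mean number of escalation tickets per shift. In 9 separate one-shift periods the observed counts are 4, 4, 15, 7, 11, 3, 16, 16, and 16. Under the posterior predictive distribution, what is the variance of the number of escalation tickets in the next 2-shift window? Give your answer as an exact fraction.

1498/169

Total count: 4 + 4 + 15 + 7 + 11 + 3 + 16 + 16 + 16 = 92.
Total exposure: 9 shifts.
By Gamma–Poisson conjugacy, the posterior is Gamma(α + Σx, β + Σt) = Gamma(15 + 92, 17 + 9) = Gamma(107, 26).
The posterior predictive for a window of length T is Negative Binomial with variance T·α'·(β'+T)/β'² = 2·107·28/676 = 1498/169.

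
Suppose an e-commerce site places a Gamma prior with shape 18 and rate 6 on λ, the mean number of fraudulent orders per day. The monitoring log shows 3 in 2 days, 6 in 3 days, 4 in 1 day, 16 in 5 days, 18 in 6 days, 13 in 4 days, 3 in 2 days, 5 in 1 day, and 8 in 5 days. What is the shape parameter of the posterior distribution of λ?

94

Total count: 3 + 6 + 4 + 16 + 18 + 13 + 3 + 5 + 8 = 76.
Total exposure: 2 + 3 + 1 + 5 + 6 + 4 + 2 + 1 + 5 = 29 days.
Posterior: α' = 18 + 76 = 94, β' = 6 + 29 = 35.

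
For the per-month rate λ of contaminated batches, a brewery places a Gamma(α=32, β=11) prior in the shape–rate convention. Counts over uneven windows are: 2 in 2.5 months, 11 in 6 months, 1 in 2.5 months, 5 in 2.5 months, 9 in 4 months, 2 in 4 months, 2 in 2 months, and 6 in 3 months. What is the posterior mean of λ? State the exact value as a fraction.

Total count: 2 + 11 + 1 + 5 + 9 + 2 + 2 + 6 = 38.
Total exposure: 2.5 + 6 + 2.5 + 2.5 + 4 + 4 + 2 + 3 = 26.5 months.
Gamma(α, β) with Poisson data over total exposure Σt gives posterior Gamma(α+Σx, β+Σt) = Gamma(70, 75/2).
Posterior mean = α'/β' = 70/(75/2) = 28/15.

28/15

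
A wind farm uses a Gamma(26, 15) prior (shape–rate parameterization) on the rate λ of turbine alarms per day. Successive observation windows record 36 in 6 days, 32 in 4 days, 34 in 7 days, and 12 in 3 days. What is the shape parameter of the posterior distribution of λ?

Total count: 36 + 32 + 34 + 12 = 114.
Total exposure: 6 + 4 + 7 + 3 = 20 days.
Conjugate update: add total count to the shape and total exposure to the rate, giving Gamma(140, 35).

140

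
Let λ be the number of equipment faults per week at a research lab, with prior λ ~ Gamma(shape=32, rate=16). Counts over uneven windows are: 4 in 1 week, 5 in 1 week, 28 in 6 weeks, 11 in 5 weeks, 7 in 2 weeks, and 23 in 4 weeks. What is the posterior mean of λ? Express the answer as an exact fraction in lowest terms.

22/7

Total count: 4 + 5 + 28 + 11 + 7 + 23 = 78.
Total exposure: 1 + 1 + 6 + 5 + 2 + 4 = 19 weeks.
Posterior: α' = 32 + 78 = 110, β' = 16 + 19 = 35.
Posterior mean = α'/β' = 110/35 = 22/7.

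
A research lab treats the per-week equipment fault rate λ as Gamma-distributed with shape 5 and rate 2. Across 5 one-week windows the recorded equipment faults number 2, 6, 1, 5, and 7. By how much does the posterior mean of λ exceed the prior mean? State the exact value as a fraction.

Total count: 2 + 6 + 1 + 5 + 7 = 21.
Total exposure: 5 weeks.
By Gamma–Poisson conjugacy, the posterior is Gamma(α + Σx, β + Σt) = Gamma(5 + 21, 2 + 5) = Gamma(26, 7).
Posterior mean = 26/7 = 26/7; prior mean = 5/2 = 5/2. Difference = 26/7 − 5/2 = 17/14.

17/14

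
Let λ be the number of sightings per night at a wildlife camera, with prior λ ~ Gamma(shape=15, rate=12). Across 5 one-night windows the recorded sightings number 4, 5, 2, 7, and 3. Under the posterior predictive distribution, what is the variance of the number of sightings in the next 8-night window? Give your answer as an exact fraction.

Total count: 4 + 5 + 2 + 7 + 3 = 21.
Total exposure: 5 nights.
Gamma(α, β) with Poisson data over total exposure Σt gives posterior Gamma(α+Σx, β+Σt) = Gamma(36, 17).
The posterior predictive for a window of length T is Negative Binomial with variance T·α'·(β'+T)/β'² = 8·36·25/289 = 7200/289.

7200/289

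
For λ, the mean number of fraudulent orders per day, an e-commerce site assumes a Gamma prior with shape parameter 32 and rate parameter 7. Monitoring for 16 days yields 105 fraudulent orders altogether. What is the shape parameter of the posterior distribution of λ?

137

Total count 105 over total exposure 16 days.
By Gamma–Poisson conjugacy, the posterior is Gamma(α + Σx, β + Σt) = Gamma(32 + 105, 7 + 16) = Gamma(137, 23).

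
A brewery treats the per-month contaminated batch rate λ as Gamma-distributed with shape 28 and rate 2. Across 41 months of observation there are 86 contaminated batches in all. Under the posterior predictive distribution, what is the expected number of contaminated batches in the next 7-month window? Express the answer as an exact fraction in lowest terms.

Total count 86 over total exposure 41 months.
Conjugate update: add total count to the shape and total exposure to the rate, giving Gamma(114, 43).
Predictive mean over a 7-month window = T·E[λ|data] = 7·114/43 = 798/43.

798/43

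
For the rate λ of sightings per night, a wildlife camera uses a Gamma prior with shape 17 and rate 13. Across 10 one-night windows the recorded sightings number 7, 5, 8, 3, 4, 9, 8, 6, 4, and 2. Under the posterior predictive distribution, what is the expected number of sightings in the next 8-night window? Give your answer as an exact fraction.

Total count: 7 + 5 + 8 + 3 + 4 + 9 + 8 + 6 + 4 + 2 = 56.
Total exposure: 10 nights.
Gamma(α, β) with Poisson data over total exposure Σt gives posterior Gamma(α+Σx, β+Σt) = Gamma(73, 23).
Predictive mean over an 8-night window = T·E[λ|data] = 8·73/23 = 584/23.

584/23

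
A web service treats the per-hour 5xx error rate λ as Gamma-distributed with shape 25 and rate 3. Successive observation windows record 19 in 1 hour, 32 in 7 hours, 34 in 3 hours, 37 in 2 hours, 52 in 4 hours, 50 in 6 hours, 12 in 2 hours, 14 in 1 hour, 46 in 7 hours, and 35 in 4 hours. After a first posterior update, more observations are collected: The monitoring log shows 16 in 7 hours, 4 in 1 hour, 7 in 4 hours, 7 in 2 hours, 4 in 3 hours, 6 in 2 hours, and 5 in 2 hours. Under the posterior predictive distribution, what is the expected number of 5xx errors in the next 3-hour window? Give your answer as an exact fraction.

Total count: 19 + 32 + 34 + 37 + 52 + 50 + 12 + 14 + 46 + 35 = 331.
Total exposure: 1 + 7 + 3 + 2 + 4 + 6 + 2 + 1 + 7 + 4 = 37 hours.
After the first batch: Gamma(25 + 331, 3 + 37) = Gamma(356, 40).
Total count: 16 + 4 + 7 + 7 + 4 + 6 + 5 = 49.
Total exposure: 7 + 1 + 4 + 2 + 3 + 2 + 2 = 21 hours.
After the second batch: Gamma(356 + 49, 40 + 21) = Gamma(405, 61).
Predictive mean over a 3-hour window = T·E[λ|data] = 3·405/61 = 1215/61.

1215/61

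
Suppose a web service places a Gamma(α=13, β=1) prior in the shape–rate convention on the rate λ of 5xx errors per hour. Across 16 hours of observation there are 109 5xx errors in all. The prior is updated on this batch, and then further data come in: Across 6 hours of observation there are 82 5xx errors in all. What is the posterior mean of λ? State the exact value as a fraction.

204/23

Total count 109 over total exposure 16 hours.
After the first batch: Gamma(13 + 109, 1 + 16) = Gamma(122, 17).
Total count 82 over total exposure 6 hours.
After the second batch: Gamma(122 + 82, 17 + 6) = Gamma(204, 23).
Posterior mean = α'/β' = 204/23.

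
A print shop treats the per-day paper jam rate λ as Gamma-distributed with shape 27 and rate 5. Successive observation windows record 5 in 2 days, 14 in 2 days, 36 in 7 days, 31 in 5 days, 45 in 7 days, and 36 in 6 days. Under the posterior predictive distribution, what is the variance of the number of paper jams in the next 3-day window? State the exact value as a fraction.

Total count: 5 + 14 + 36 + 31 + 45 + 36 = 167.
Total exposure: 2 + 2 + 7 + 5 + 7 + 6 = 29 days.
Posterior: α' = 27 + 167 = 194, β' = 5 + 29 = 34.
The posterior predictive for a window of length T is Negative Binomial with variance T·α'·(β'+T)/β'² = 3·194·37/1156 = 10767/578.

10767/578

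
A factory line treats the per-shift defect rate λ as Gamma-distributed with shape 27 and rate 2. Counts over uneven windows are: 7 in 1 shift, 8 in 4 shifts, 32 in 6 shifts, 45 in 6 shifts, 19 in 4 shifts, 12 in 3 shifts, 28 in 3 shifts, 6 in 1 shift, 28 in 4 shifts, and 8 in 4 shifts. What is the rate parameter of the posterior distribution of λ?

Total count: 7 + 8 + 32 + 45 + 19 + 12 + 28 + 6 + 28 + 8 = 193.
Total exposure: 1 + 4 + 6 + 6 + 4 + 3 + 3 + 1 + 4 + 4 = 36 shifts.
By Gamma–Poisson conjugacy, the posterior is Gamma(α + Σx, β + Σt) = Gamma(27 + 193, 2 + 36) = Gamma(220, 38).

38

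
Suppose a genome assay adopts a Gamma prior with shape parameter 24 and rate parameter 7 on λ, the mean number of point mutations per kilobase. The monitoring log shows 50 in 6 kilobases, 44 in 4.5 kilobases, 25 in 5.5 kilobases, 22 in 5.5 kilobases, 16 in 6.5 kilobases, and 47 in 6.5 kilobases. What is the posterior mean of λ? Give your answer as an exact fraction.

Total count: 50 + 44 + 25 + 22 + 16 + 47 = 204.
Total exposure: 6 + 4.5 + 5.5 + 5.5 + 6.5 + 6.5 = 34.5 kilobases.
Posterior: α' = 24 + 204 = 228, β' = 7 + 34.5 = 83/2.
Posterior mean = α'/β' = 228/(83/2) = 456/83.

456/83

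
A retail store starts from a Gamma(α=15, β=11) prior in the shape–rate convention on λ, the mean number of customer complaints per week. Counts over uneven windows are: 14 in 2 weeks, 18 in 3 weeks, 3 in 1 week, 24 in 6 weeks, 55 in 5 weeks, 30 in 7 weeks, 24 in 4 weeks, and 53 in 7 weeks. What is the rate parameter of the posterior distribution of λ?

Total count: 14 + 18 + 3 + 24 + 55 + 30 + 24 + 53 = 221.
Total exposure: 2 + 3 + 1 + 6 + 5 + 7 + 4 + 7 = 35 weeks.
Gamma(α, β) with Poisson data over total exposure Σt gives posterior Gamma(α+Σx, β+Σt) = Gamma(236, 46).

46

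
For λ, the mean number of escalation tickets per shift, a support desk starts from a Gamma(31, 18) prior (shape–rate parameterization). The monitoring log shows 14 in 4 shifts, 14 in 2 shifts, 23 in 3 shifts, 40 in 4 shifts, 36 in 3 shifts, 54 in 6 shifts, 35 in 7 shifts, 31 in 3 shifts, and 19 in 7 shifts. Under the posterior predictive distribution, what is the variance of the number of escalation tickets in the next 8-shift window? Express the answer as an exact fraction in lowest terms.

Total count: 14 + 14 + 23 + 40 + 36 + 54 + 35 + 31 + 19 = 266.
Total exposure: 4 + 2 + 3 + 4 + 3 + 6 + 7 + 3 + 7 = 39 shifts.
Posterior: α' = 31 + 266 = 297, β' = 18 + 39 = 57.
The posterior predictive for a window of length T is Negative Binomial with variance T·α'·(β'+T)/β'² = 8·297·65/3249 = 17160/361.

17160/361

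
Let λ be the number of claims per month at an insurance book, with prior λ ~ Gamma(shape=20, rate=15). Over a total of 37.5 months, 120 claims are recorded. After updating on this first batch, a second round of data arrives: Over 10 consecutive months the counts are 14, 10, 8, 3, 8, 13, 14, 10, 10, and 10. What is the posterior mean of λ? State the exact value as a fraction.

Total count 120 over total exposure 37.5 months.
After the first batch: Gamma(20 + 120, 15 + 37.5) = Gamma(140, 105/2).
Total count: 14 + 10 + 8 + 3 + 8 + 13 + 14 + 10 + 10 + 10 = 100.
Total exposure: 10 months.
After the second batch: Gamma(140 + 100, 105/2 + 10) = Gamma(240, 125/2).
Posterior mean = α'/β' = 240/(125/2) = 96/25.

96/25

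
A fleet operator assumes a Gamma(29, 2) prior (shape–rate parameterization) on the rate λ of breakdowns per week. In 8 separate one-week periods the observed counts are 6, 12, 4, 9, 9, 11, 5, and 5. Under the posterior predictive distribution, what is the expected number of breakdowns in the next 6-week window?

Total count: 6 + 12 + 4 + 9 + 9 + 11 + 5 + 5 = 61.
Total exposure: 8 weeks.
Conjugate update: add total count to the shape and total exposure to the rate, giving Gamma(90, 10).
Predictive mean over a 6-week window = T·E[λ|data] = 6·90/10 = 54.

54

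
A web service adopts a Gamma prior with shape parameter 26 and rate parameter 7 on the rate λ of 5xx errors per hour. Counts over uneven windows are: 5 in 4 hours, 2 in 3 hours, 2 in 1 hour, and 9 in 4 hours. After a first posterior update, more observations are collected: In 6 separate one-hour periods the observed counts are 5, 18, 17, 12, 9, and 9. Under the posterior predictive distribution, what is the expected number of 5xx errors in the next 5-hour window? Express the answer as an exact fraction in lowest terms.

Total count: 5 + 2 + 2 + 9 = 18.
Total exposure: 4 + 3 + 1 + 4 = 12 hours.
After the first batch: Gamma(26 + 18, 7 + 12) = Gamma(44, 19).
Total count: 5 + 18 + 17 + 12 + 9 + 9 = 70.
Total exposure: 6 hours.
After the second batch: Gamma(44 + 70, 19 + 6) = Gamma(114, 25).
Predictive mean over a 5-hour window = T·E[λ|data] = 5·114/25 = 114/5.

114/5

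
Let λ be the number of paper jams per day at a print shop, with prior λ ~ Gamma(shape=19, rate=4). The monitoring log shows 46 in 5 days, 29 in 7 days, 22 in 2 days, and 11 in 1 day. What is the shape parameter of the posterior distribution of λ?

127

Total count: 46 + 29 + 22 + 11 = 108.
Total exposure: 5 + 7 + 2 + 1 = 15 days.
The Gamma prior is conjugate for the Poisson rate, so λ | data ~ Gamma(19+108, 4+15) = Gamma(127, 19).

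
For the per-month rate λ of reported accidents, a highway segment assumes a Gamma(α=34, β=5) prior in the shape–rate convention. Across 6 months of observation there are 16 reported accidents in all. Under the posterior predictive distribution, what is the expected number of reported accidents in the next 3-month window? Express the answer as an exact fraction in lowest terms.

Total count 16 over total exposure 6 months.
By Gamma–Poisson conjugacy, the posterior is Gamma(α + Σx, β + Σt) = Gamma(34 + 16, 5 + 6) = Gamma(50, 11).
Predictive mean over a 3-month window = T·E[λ|data] = 3·50/11 = 150/11.

150/11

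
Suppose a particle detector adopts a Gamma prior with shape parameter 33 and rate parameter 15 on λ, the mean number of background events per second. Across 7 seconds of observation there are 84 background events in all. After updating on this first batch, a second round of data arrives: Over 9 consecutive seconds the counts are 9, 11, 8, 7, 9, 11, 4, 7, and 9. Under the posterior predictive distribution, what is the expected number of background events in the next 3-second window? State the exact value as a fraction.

Total count 84 over total exposure 7 seconds.
After the first batch: Gamma(33 + 84, 15 + 7) = Gamma(117, 22).
Total count: 9 + 11 + 8 + 7 + 9 + 11 + 4 + 7 + 9 = 75.
Total exposure: 9 seconds.
After the second batch: Gamma(117 + 75, 22 + 9) = Gamma(192, 31).
Predictive mean over a 3-second window = T·E[λ|data] = 3·192/31 = 576/31.

576/31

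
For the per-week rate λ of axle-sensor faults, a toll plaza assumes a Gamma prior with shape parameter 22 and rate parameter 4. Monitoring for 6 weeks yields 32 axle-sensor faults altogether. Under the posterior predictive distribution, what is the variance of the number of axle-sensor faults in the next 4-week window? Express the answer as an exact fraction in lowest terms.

Total count 32 over total exposure 6 weeks.
By Gamma–Poisson conjugacy, the posterior is Gamma(α + Σx, β + Σt) = Gamma(22 + 32, 4 + 6) = Gamma(54, 10).
The posterior predictive for a window of length T is Negative Binomial with variance T·α'·(β'+T)/β'² = 4·54·14/100 = 756/25.

756/25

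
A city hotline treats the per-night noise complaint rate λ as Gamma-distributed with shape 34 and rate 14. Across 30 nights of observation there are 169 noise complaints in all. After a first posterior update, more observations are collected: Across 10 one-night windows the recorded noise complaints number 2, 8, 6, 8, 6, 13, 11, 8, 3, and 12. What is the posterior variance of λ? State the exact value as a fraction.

Total count 169 over total exposure 30 nights.
After the first batch: Gamma(34 + 169, 14 + 30) = Gamma(203, 44).
Total count: 2 + 8 + 6 + 8 + 6 + 13 + 11 + 8 + 3 + 12 = 77.
Total exposure: 10 nights.
After the second batch: Gamma(203 + 77, 44 + 10) = Gamma(280, 54).
Posterior variance = α'/β'² = 280/2916 = 70/729.

70/729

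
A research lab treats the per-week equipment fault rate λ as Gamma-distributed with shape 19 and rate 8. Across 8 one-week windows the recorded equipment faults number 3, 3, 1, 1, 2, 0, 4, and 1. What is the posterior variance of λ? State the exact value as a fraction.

17/128

Total count: 3 + 3 + 1 + 1 + 2 + 0 + 4 + 1 = 15.
Total exposure: 8 weeks.
The Gamma prior is conjugate for the Poisson rate, so λ | data ~ Gamma(19+15, 8+8) = Gamma(34, 16).
Posterior variance = α'/β'² = 34/256 = 17/128.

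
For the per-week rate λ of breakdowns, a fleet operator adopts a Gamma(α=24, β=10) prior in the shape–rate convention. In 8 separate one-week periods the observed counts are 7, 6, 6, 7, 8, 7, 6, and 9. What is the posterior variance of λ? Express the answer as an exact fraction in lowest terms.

Total count: 7 + 6 + 6 + 7 + 8 + 7 + 6 + 9 = 56.
Total exposure: 8 weeks.
Gamma(α, β) with Poisson data over total exposure Σt gives posterior Gamma(α+Σx, β+Σt) = Gamma(80, 18).
Posterior variance = α'/β'² = 80/324 = 20/81.

20/81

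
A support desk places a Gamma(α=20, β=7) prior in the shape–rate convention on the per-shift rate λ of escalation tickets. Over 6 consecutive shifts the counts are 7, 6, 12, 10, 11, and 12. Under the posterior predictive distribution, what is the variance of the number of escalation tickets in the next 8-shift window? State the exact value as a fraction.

Total count: 7 + 6 + 12 + 10 + 11 + 12 = 58.
Total exposure: 6 shifts.
By Gamma–Poisson conjugacy, the posterior is Gamma(α + Σx, β + Σt) = Gamma(20 + 58, 7 + 6) = Gamma(78, 13).
The posterior predictive for a window of length T is Negative Binomial with variance T·α'·(β'+T)/β'² = 8·78·21/169 = 1008/13.

1008/13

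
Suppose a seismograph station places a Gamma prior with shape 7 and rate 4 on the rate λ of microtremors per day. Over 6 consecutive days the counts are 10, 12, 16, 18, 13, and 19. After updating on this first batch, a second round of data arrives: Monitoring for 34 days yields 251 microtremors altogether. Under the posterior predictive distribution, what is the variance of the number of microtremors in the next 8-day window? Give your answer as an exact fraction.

Total count: 10 + 12 + 16 + 18 + 13 + 19 = 88.
Total exposure: 6 days.
After the first batch: Gamma(7 + 88, 4 + 6) = Gamma(95, 10).
Total count 251 over total exposure 34 days.
After the second batch: Gamma(95 + 251, 10 + 34) = Gamma(346, 44).
The posterior predictive for a window of length T is Negative Binomial with variance T·α'·(β'+T)/β'² = 8·346·52/1936 = 8996/121.

8996/121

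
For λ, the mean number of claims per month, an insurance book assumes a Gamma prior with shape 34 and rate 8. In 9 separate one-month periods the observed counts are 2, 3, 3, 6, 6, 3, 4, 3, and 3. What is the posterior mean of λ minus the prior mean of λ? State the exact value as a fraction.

Total count: 2 + 3 + 3 + 6 + 6 + 3 + 4 + 3 + 3 = 33.
Total exposure: 9 months.
By Gamma–Poisson conjugacy, the posterior is Gamma(α + Σx, β + Σt) = Gamma(34 + 33, 8 + 9) = Gamma(67, 17).
Posterior mean = 67/17 = 67/17; prior mean = 34/8 = 17/4. Difference = 67/17 − 17/4 = -21/68.

-21/68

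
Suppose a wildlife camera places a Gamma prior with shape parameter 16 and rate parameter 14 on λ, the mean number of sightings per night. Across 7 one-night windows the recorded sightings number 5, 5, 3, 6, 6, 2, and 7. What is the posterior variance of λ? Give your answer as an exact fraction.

Total count: 5 + 5 + 3 + 6 + 6 + 2 + 7 = 34.
Total exposure: 7 nights.
Posterior: α' = 16 + 34 = 50, β' = 14 + 7 = 21.
Posterior variance = α'/β'² = 50/441.

50/441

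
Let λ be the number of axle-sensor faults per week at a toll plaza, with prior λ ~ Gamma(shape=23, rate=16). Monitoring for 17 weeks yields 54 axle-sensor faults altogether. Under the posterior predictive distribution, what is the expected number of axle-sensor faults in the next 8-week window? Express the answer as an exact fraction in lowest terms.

Total count 54 over total exposure 17 weeks.
Posterior: α' = 23 + 54 = 77, β' = 16 + 17 = 33.
Predictive mean over an 8-week window = T·E[λ|data] = 8·77/33 = 56/3.

56/3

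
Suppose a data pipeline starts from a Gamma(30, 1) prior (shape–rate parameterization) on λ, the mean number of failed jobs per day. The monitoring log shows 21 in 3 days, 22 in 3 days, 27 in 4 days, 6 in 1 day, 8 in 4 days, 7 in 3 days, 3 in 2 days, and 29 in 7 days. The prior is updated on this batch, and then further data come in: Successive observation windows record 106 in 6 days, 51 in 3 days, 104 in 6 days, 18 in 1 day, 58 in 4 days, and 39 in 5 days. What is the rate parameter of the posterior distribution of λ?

Total count: 21 + 22 + 27 + 6 + 8 + 7 + 3 + 29 = 123.
Total exposure: 3 + 3 + 4 + 1 + 4 + 3 + 2 + 7 = 27 days.
After the first batch: Gamma(30 + 123, 1 + 27) = Gamma(153, 28).
Total count: 106 + 51 + 104 + 18 + 58 + 39 = 376.
Total exposure: 6 + 3 + 6 + 1 + 4 + 5 = 25 days.
After the second batch: Gamma(153 + 376, 28 + 25) = Gamma(529, 53).

53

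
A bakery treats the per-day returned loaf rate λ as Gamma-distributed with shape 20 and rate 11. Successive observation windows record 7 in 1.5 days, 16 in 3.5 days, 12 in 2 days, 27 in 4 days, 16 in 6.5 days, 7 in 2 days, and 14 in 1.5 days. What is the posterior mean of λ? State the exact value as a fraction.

Total count: 7 + 16 + 12 + 27 + 16 + 7 + 14 = 99.
Total exposure: 1.5 + 3.5 + 2 + 4 + 6.5 + 2 + 1.5 = 21 days.
The Gamma prior is conjugate for the Poisson rate, so λ | data ~ Gamma(20+99, 11+21) = Gamma(119, 32).
Posterior mean = α'/β' = 119/32.

119/32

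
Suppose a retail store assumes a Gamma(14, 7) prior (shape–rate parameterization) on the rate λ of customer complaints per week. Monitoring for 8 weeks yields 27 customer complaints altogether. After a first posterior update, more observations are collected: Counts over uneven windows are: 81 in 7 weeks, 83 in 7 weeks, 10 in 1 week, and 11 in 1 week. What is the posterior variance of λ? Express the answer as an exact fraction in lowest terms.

Total count 27 over total exposure 8 weeks.
After the first batch: Gamma(14 + 27, 7 + 8) = Gamma(41, 15).
Total count: 81 + 83 + 10 + 11 = 185.
Total exposure: 7 + 7 + 1 + 1 = 16 weeks.
After the second batch: Gamma(41 + 185, 15 + 16) = Gamma(226, 31).
Posterior variance = α'/β'² = 226/961.

226/961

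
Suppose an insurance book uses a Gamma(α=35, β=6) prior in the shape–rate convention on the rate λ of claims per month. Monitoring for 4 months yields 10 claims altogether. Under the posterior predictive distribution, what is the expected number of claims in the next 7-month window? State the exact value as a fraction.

63/2

Total count 10 over total exposure 4 months.
Posterior: α' = 35 + 10 = 45, β' = 6 + 4 = 10.
Predictive mean over a 7-month window = T·E[λ|data] = 7·45/10 = 63/2.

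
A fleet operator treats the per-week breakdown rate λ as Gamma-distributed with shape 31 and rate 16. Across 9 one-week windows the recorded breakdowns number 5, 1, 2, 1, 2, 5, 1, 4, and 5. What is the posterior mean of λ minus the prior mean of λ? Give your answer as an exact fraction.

Total count: 5 + 1 + 2 + 1 + 2 + 5 + 1 + 4 + 5 = 26.
Total exposure: 9 weeks.
By Gamma–Poisson conjugacy, the posterior is Gamma(α + Σx, β + Σt) = Gamma(31 + 26, 16 + 9) = Gamma(57, 25).
Posterior mean = 57/25 = 57/25; prior mean = 31/16 = 31/16. Difference = 57/25 − 31/16 = 137/400.

137/400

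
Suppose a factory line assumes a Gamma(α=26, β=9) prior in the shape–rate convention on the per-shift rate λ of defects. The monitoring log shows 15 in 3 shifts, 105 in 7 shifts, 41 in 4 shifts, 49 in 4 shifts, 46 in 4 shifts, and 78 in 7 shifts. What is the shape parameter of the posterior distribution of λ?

Total count: 15 + 105 + 41 + 49 + 46 + 78 = 334.
Total exposure: 3 + 7 + 4 + 4 + 4 + 7 = 29 shifts.
Gamma(α, β) with Poisson data over total exposure Σt gives posterior Gamma(α+Σx, β+Σt) = Gamma(360, 38).

360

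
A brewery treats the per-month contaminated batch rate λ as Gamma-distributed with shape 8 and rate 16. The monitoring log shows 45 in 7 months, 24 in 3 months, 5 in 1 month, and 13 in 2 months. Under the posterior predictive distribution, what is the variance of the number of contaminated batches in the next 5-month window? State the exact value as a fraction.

16150/841

Total count: 45 + 24 + 5 + 13 = 87.
Total exposure: 7 + 3 + 1 + 2 = 13 months.
The Gamma prior is conjugate for the Poisson rate, so λ | data ~ Gamma(8+87, 16+13) = Gamma(95, 29).
The posterior predictive for a window of length T is Negative Binomial with variance T·α'·(β'+T)/β'² = 5·95·34/841 = 16150/841.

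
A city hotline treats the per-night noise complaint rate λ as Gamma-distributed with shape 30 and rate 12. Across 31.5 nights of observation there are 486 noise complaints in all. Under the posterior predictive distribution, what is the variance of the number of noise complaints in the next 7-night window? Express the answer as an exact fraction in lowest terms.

243208/2523

Total count 486 over total exposure 31.5 nights.
Gamma(α, β) with Poisson data over total exposure Σt gives posterior Gamma(α+Σx, β+Σt) = Gamma(516, 87/2).
The posterior predictive for a window of length T is Negative Binomial with variance T·α'·(β'+T)/β'² = 7·516·(101/2)/(7569/4) = 243208/2523.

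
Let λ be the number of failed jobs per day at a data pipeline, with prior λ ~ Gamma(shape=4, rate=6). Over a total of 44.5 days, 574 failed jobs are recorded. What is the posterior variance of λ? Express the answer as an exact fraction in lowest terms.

2312/10201

Total count 574 over total exposure 44.5 days.
Conjugate update: add total count to the shape and total exposure to the rate, giving Gamma(578, 101/2).
Posterior variance = α'/β'² = 578/(10201/4) = 2312/10201.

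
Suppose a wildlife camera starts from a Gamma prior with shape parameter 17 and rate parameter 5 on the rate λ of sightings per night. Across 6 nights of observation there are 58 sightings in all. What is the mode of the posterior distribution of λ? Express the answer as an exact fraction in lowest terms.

Total count 58 over total exposure 6 nights.
Gamma(α, β) with Poisson data over total exposure Σt gives posterior Gamma(α+Σx, β+Σt) = Gamma(75, 11).
Posterior mode = (α'−1)/β' = 74/11.

74/11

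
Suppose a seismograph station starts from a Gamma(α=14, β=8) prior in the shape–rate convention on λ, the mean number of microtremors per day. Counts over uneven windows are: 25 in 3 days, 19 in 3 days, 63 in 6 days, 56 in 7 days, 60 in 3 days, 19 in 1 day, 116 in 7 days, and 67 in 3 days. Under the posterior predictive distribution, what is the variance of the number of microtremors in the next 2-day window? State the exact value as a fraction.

Total count: 25 + 19 + 63 + 56 + 60 + 19 + 116 + 67 = 425.
Total exposure: 3 + 3 + 6 + 7 + 3 + 1 + 7 + 3 = 33 days.
Conjugate update: add total count to the shape and total exposure to the rate, giving Gamma(439, 41).
The posterior predictive for a window of length T is Negative Binomial with variance T·α'·(β'+T)/β'² = 2·439·43/1681 = 37754/1681.

37754/1681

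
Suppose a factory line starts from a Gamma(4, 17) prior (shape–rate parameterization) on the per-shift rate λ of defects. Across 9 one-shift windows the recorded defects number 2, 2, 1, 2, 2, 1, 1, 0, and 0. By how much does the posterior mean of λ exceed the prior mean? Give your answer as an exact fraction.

Total count: 2 + 2 + 1 + 2 + 2 + 1 + 1 + 0 + 0 = 11.
Total exposure: 9 shifts.
The Gamma prior is conjugate for the Poisson rate, so λ | data ~ Gamma(4+11, 17+9) = Gamma(15, 26).
Posterior mean = 15/26 = 15/26; prior mean = 4/17 = 4/17. Difference = 15/26 − 4/17 = 151/442.

151/442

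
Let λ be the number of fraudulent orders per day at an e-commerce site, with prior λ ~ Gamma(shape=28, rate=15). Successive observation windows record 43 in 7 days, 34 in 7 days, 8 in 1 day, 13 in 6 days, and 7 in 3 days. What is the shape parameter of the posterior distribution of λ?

Total count: 43 + 34 + 8 + 13 + 7 = 105.
Total exposure: 7 + 7 + 1 + 6 + 3 = 24 days.
The Gamma prior is conjugate for the Poisson rate, so λ | data ~ Gamma(28+105, 15+24) = Gamma(133, 39).

133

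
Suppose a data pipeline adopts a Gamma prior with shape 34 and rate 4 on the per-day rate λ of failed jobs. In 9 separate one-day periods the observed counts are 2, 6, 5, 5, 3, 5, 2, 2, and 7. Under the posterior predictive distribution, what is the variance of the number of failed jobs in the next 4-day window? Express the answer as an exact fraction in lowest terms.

Total count: 2 + 6 + 5 + 5 + 3 + 5 + 2 + 2 + 7 = 37.
Total exposure: 9 days.
Conjugate update: add total count to the shape and total exposure to the rate, giving Gamma(71, 13).
The posterior predictive for a window of length T is Negative Binomial with variance T·α'·(β'+T)/β'² = 4·71·17/169 = 4828/169.

4828/169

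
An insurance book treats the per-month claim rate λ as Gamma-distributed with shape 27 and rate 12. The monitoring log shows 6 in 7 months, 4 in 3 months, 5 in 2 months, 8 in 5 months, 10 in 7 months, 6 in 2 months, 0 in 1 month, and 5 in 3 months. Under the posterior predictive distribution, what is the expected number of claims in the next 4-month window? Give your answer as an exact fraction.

Total count: 6 + 4 + 5 + 8 + 10 + 6 + 0 + 5 = 44.
Total exposure: 7 + 3 + 2 + 5 + 7 + 2 + 1 + 3 = 30 months.
The Gamma prior is conjugate for the Poisson rate, so λ | data ~ Gamma(27+44, 12+30) = Gamma(71, 42).
Predictive mean over a 4-month window = T·E[λ|data] = 4·71/42 = 142/21.

142/21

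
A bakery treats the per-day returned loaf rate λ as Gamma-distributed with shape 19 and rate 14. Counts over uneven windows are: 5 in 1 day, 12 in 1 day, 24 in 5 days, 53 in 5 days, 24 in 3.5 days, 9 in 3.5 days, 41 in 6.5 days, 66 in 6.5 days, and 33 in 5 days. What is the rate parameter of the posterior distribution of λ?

51

Total count: 5 + 12 + 24 + 53 + 24 + 9 + 41 + 66 + 33 = 267.
Total exposure: 1 + 1 + 5 + 5 + 3.5 + 3.5 + 6.5 + 6.5 + 5 = 37 days.
By Gamma–Poisson conjugacy, the posterior is Gamma(α + Σx, β + Σt) = Gamma(19 + 267, 14 + 37) = Gamma(286, 51).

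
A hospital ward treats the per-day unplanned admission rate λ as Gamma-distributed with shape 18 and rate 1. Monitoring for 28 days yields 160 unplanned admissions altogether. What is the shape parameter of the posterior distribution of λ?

178

Total count 160 over total exposure 28 days.
Gamma(α, β) with Poisson data over total exposure Σt gives posterior Gamma(α+Σx, β+Σt) = Gamma(178, 29).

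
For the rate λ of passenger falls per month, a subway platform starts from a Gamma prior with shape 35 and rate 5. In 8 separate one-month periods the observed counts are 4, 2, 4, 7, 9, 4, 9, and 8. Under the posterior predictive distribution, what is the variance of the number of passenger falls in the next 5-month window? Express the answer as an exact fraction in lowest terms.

7380/169

Total count: 4 + 2 + 4 + 7 + 9 + 4 + 9 + 8 = 47.
Total exposure: 8 months.
By Gamma–Poisson conjugacy, the posterior is Gamma(α + Σx, β + Σt) = Gamma(35 + 47, 5 + 8) = Gamma(82, 13).
The posterior predictive for a window of length T is Negative Binomial with variance T·α'·(β'+T)/β'² = 5·82·18/169 = 7380/169.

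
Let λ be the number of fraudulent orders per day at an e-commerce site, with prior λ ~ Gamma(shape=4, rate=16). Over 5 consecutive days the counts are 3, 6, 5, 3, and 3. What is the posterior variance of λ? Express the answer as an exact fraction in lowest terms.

8/147

Total count: 3 + 6 + 5 + 3 + 3 = 20.
Total exposure: 5 days.
Conjugate update: add total count to the shape and total exposure to the rate, giving Gamma(24, 21).
Posterior variance = α'/β'² = 24/441 = 8/147.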